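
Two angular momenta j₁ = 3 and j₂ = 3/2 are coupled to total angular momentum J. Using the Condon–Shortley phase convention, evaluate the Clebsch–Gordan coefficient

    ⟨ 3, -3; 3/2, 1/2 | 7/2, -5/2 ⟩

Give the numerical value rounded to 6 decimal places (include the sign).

triangle: 1!×5!×2!/9! = 240/362880
(j±m)!: 0!×6!×2!×1!×1!×6! = 1036800
prefactor² = (2J+1)×Δ×N² = 38400/7
  k=1: −1/(1!×0!×5!×1!×0!×1!) = -1/120
Σ = -1/120  ⇒  CG² = 38400/7×(-1/120)² = 8/21
CG = −√(8/21) = -0.617213

-0.617213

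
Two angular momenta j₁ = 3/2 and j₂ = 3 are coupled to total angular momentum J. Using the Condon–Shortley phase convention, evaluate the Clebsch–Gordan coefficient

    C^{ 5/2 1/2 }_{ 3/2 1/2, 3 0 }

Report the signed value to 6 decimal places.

j₁+j₂−J=2  J+j₁−j₂=1  J−j₁+j₂=4  j₁+j₂+J+1=8
(j₁±m₁, j₂±m₂, J±M) = (2,1,3,3,3,2)
P² = 216/35
sum k=0..1:
  [0] +1/12 = 1/12
  [1] −1/4 = -1/4
S = -1/6
C² = P²·S² = 6/35 ; C = -0.414039

−√(6/35) ≈ -0.414039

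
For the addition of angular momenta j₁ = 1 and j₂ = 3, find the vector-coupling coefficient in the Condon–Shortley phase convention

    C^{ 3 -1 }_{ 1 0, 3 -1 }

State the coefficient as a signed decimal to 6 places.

j₁+j₂−J=1  J+j₁−j₂=1  J−j₁+j₂=5  j₁+j₂+J+1=8
(j₁±m₁, j₂±m₂, J±M) = (1,1,2,4,2,4)
P² = 48
sum k=0..1:
  [0] +1/12 = 1/12
  [1] −1/24 = -1/24
S = 1/24
C² = P²·S² = 1/12 ; C = +0.288675

+0.288675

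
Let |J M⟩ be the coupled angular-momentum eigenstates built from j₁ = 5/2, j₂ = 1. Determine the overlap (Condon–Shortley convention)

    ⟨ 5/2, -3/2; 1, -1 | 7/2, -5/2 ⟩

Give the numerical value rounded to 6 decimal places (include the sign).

√[8·0!5!2!/8! · 1!4!0!2!1!6!] = √(11520/7)
  +(−1)^0/∏(0,0,4,0,1,2)! = 1/48  (running 1/48)
⟨..|..⟩ = √(11520/7)·(1/48) = +0.845154

+√(5/7) = +0.845154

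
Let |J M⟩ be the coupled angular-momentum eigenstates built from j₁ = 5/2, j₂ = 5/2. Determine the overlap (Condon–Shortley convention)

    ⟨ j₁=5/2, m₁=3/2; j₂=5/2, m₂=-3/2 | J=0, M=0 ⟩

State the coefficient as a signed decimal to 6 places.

j₁+j₂−J=5  J+j₁−j₂=0  J−j₁+j₂=0  j₁+j₂+J+1=6
(j₁±m₁, j₂±m₂, J±M) = (4,1,1,4,0,0)
P² = 96
sum k=1..1:
  [1] −1/24 = -1/24
S = -1/24
C² = P²·S² = 1/6 ; C = -0.408248

−√(1/6) ≈ -0.408248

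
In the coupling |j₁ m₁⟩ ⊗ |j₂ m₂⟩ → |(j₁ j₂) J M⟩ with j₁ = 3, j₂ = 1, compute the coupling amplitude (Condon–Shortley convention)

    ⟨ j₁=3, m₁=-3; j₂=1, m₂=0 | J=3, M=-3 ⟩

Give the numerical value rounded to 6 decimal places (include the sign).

√[7·1!5!1!/8! · 0!6!1!1!0!6!] = √(10800)
  +(−1)^1/∏(1,0,5,0,0,1)! = -1/120  (running -1/120)
⟨..|..⟩ = √(10800)·(-1/120) = -0.866025

−√(3/4) ≈ -0.866025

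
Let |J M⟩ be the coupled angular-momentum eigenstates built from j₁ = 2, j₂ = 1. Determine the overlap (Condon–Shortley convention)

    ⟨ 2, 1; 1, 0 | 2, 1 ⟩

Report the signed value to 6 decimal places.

triangle: 1!·3!·1!/6! = 6/720
(j±m)!: 3!·1!·1!·1!·3!·1! = 36
prefactor² = (2J+1)·Δ·N² = 3/2
  k=0: +1/(0!·1!·1!·1!·2!·0!) = 1/2
  k=1: −1/(1!·0!·0!·0!·3!·1!) = -1/6
Σ = 1/3  ⇒  CG² = 3/2·1/3² = 1/6
CG = +√(1/6) = +0.408248

+√(1/6) ≈ +0.408248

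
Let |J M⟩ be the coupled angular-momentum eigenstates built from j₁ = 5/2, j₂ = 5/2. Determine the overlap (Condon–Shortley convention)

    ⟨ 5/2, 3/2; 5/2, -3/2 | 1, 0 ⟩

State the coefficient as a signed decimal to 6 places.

triangle: 4!*1!*1!/7! = 24/5040
(j±m)!: 4!*1!*1!*4!*1!*1! = 576
prefactor² = (2J+1)*Δ*N² = 288/35
  k=0: +1/(0!*4!*1!*1!*0!*0!) = 1/24
  k=1: −1/(1!*3!*0!*0!*1!*1!) = -1/6
Σ = -1/8  ⇒  CG² = 288/35*(-1/8)² = 9/70
CG = −√(9/70) = -0.358569

-0.358569  (= −√(9/70))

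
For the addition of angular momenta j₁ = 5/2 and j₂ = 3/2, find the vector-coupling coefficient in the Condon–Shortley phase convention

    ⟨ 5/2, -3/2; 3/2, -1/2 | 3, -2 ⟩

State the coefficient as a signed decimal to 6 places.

−√(1/12) ≈ -0.288675

j₁+j₂−J=1  J+j₁−j₂=4  J−j₁+j₂=2  j₁+j₂+J+1=8
(j₁±m₁, j₂±m₂, J±M) = (1,4,1,2,1,5)
P² = 48
sum k=0..1:
  [0] +1/24 = 1/24
  [1] −1/12 = -1/12
S = -1/24
C² = P²·S² = 1/12 ; C = -0.288675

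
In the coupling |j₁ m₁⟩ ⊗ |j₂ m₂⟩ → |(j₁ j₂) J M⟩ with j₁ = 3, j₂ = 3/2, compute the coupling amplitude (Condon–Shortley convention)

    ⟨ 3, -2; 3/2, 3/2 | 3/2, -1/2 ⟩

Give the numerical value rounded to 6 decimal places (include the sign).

-0.534522

√[4·3!3!0!/7! · 1!5!3!0!1!2!] = √(288/7)
  +(−1)^3/∏(3,0,2,0,1,0)! = -1/12  (running -1/12)
⟨..|..⟩ = √(288/7)·(-1/12) = -0.534522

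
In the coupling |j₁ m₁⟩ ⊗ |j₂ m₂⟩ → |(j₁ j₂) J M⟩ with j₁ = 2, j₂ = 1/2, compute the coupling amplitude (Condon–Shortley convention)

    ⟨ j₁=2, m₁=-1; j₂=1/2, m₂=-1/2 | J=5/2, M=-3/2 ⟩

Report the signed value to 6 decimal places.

j₁+j₂−J=0  J+j₁−j₂=4  J−j₁+j₂=1  j₁+j₂+J+1=6
(j₁±m₁, j₂±m₂, J±M) = (1,3,0,1,1,4)
P² = 144/5
sum k=0..0:
  [0] +1/6 = 1/6
S = 1/6
C² = P²·S² = 4/5 ; C = +0.894427

+√(4/5) = +0.894427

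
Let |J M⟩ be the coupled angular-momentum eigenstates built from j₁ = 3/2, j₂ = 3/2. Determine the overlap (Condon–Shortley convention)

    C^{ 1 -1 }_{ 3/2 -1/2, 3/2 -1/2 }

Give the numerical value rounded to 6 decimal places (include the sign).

-0.632456  (= −√(2/5))

√[3·2!1!1!/5! · 1!2!1!2!0!2!] = √(2/5)
  +(−1)^1/∏(1,1,1,0,0,1)! = -1  (running -1)
⟨..|..⟩ = √(2/5)·(-1) = -0.632456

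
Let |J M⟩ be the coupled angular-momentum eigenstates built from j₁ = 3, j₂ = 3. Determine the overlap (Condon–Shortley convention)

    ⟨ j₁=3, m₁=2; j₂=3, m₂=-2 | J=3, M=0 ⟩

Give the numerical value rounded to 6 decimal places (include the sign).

+0.408248  (= +√(1/6))

j₁+j₂−J=3  J+j₁−j₂=3  J−j₁+j₂=3  j₁+j₂+J+1=10
(j₁±m₁, j₂±m₂, J±M) = (5,1,1,5,3,3)
P² = 216
sum k=0..1:
  [0] +1/24 = 1/24
  [1] −1/72 = -1/72
S = 1/36
C² = P²·S² = 1/6 ; C = +0.408248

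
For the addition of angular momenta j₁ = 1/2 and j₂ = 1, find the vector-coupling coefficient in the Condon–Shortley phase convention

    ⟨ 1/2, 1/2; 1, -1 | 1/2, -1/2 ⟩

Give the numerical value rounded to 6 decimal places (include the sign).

+0.816497  (= +√(2/3))

triangle: 1!·0!·1!/3! = 1/6
(j±m)!: 1!·0!·0!·2!·0!·1! = 2
prefactor² = (2J+1)·Δ·N² = 2/3
  k=0: +1/(0!·1!·0!·0!·0!·1!) = 1
Σ = 1  ⇒  CG² = 2/3·1² = 2/3
CG = +√(2/3) = +0.816497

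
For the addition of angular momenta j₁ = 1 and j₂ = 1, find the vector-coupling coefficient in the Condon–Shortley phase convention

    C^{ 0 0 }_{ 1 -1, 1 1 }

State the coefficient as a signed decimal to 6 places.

triangle: 2!×0!×0!/3! = 2/6
(j±m)!: 0!×2!×2!×0!×0!×0! = 4
prefactor² = (2J+1)×Δ×N² = 4/3
  k=2: +1/(2!×0!×0!×0!×0!×0!) = 1/2
Σ = 1/2  ⇒  CG² = 4/3×1/2² = 1/3
CG = +√(1/3) = +0.577350

+0.577350  (= +√(1/3))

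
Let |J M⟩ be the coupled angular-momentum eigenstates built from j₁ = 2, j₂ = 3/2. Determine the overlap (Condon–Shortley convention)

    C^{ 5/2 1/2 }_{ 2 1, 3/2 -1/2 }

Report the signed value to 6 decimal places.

√[6·1!3!2!/7! · 3!1!1!2!3!2!] = √(72/35)
  +(−1)^0/∏(0,1,1,1,2,1)! = 1/2  (running 1/2)
  +(−1)^1/∏(1,0,0,0,3,2)! = -1/12  (running 5/12)
⟨..|..⟩ = √(72/35)·(5/12) = +0.597614

+√(5/14) ≈ +0.597614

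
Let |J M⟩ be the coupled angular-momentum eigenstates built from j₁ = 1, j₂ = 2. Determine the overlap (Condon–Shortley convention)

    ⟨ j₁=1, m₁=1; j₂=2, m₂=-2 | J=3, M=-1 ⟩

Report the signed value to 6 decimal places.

+√(1/15) ≈ +0.258199

triangle: 0!×2!×4!/7! = 48/5040
(j±m)!: 2!×0!×0!×4!×2!×4! = 2304
prefactor² = (2J+1)×Δ×N² = 768/5
  k=0: +1/(0!×0!×0!×0!×2!×4!) = 1/48
Σ = 1/48  ⇒  CG² = 768/5×1/48² = 1/15
CG = +√(1/15) = +0.258199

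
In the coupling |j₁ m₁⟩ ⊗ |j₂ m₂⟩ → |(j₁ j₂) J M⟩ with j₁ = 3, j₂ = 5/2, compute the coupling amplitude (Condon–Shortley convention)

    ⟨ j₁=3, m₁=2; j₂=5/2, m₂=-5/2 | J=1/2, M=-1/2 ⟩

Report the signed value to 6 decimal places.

√[2·5!1!0!/7! · 5!1!0!5!0!1!] = √(4800/7)
  +(−1)^0/∏(0,5,1,0,0,0)! = 1/120  (running 1/120)
⟨..|..⟩ = √(4800/7)·(1/120) = +0.218218

+0.218218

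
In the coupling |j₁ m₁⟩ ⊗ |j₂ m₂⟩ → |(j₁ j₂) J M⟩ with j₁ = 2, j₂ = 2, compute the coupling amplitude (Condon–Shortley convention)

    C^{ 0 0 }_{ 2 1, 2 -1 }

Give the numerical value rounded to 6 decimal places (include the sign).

−√(1/5) = -0.447214

√[1·4!0!0!/5! · 3!1!1!3!0!0!] = √(36/5)
  +(−1)^1/∏(1,3,0,0,0,0)! = -1/6  (running -1/6)
⟨..|..⟩ = √(36/5)·(-1/6) = -0.447214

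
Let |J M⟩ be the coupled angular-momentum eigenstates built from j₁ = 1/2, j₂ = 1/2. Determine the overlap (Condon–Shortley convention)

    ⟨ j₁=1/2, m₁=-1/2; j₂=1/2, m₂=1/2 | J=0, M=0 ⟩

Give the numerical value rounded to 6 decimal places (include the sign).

triangle: 1!·0!·0!/2! = 1/2
(j±m)!: 0!·1!·1!·0!·0!·0! = 1
prefactor² = (2J+1)·Δ·N² = 1/2
  k=1: −1/(1!·0!·0!·0!·0!·0!) = -1
Σ = -1  ⇒  CG² = 1/2·(-1)² = 1/2
CG = −√(1/2) = -0.707107

−√(1/2) = -0.707107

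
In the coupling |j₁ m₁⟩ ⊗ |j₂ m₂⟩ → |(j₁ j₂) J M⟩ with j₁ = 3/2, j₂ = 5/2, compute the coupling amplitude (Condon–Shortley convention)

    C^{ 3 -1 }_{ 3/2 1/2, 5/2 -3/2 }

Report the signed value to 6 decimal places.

√[7·1!2!4!/8! · 2!1!1!4!2!4!] = √(96/5)
  +(−1)^0/∏(0,1,1,1,1,3)! = 1/6  (running 1/6)
  +(−1)^1/∏(1,0,0,0,2,4)! = -1/48  (running 7/48)
⟨..|..⟩ = √(96/5)·(7/48) = +0.639010

+√(49/120) ≈ +0.639010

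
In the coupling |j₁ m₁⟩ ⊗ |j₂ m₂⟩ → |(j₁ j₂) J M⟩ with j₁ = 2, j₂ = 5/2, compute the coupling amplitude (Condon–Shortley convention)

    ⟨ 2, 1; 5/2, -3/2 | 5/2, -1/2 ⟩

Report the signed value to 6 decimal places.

√[6·2!2!3!/8! · 3!1!1!4!2!3!] = √(216/35)
  +(−1)^0/∏(0,2,1,1,1,2)! = 1/4  (running 1/4)
  +(−1)^1/∏(1,1,0,0,2,3)! = -1/12  (running 1/6)
⟨..|..⟩ = √(216/35)·(1/6) = +0.414039

+√(6/35) ≈ +0.414039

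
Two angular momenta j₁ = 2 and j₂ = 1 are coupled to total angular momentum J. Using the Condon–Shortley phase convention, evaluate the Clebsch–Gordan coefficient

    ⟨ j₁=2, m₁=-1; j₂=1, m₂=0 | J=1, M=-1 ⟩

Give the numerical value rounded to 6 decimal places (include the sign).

-0.547723

j₁+j₂−J=2  J+j₁−j₂=2  J−j₁+j₂=0  j₁+j₂+J+1=5
(j₁±m₁, j₂±m₂, J±M) = (1,3,1,1,0,2)
P² = 6/5
sum k=1..1:
  [1] −1/2 = -1/2
S = -1/2
C² = P²·S² = 3/10 ; C = -0.547723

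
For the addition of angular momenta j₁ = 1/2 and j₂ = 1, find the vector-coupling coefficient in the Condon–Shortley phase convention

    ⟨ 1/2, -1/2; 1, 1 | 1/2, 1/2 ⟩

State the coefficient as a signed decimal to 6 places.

j₁+j₂−J=1  J+j₁−j₂=0  J−j₁+j₂=1  j₁+j₂+J+1=3
(j₁±m₁, j₂±m₂, J±M) = (0,1,2,0,1,0)
P² = 2/3
sum k=1..1:
  [1] −1/1 = -1
S = -1
C² = P²·S² = 2/3 ; C = -0.816497

-0.816497  (= −√(2/3))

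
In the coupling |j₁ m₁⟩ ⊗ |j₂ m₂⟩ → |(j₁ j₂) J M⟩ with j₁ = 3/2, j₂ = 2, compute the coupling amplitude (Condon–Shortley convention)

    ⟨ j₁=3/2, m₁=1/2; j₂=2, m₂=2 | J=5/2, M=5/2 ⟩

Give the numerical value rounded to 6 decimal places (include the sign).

−√(4/7) = -0.755929

j₁+j₂−J=1  J+j₁−j₂=2  J−j₁+j₂=3  j₁+j₂+J+1=7
(j₁±m₁, j₂±m₂, J±M) = (2,1,4,0,5,0)
P² = 576/7
sum k=1..1:
  [1] −1/12 = -1/12
S = -1/12
C² = P²·S² = 4/7 ; C = -0.755929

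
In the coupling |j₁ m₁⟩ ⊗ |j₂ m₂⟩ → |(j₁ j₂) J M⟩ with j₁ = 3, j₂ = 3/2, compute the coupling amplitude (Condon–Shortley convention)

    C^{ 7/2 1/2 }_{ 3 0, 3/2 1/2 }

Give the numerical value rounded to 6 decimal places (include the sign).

-0.308607  (= −√(2/21))

j₁+j₂−J=1  J+j₁−j₂=5  J−j₁+j₂=2  j₁+j₂+J+1=9
(j₁±m₁, j₂±m₂, J±M) = (3,3,2,1,4,3)
P² = 384/7
sum k=0..1:
  [0] +1/24 = 1/24
  [1] −1/12 = -1/12
S = -1/24
C² = P²·S² = 2/21 ; C = -0.308607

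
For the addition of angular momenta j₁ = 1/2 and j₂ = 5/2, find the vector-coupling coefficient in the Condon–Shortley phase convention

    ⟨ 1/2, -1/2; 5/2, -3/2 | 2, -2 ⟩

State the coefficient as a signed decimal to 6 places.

−√(1/6) ≈ -0.408248

j₁+j₂−J=1  J+j₁−j₂=0  J−j₁+j₂=4  j₁+j₂+J+1=6
(j₁±m₁, j₂±m₂, J±M) = (0,1,1,4,0,4)
P² = 96
sum k=1..1:
  [1] −1/24 = -1/24
S = -1/24
C² = P²·S² = 1/6 ; C = -0.408248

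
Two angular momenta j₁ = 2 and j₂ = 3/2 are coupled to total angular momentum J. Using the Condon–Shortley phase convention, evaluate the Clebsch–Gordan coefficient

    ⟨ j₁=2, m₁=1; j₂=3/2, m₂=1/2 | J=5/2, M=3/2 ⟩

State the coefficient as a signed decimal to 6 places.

j₁+j₂−J=1  J+j₁−j₂=3  J−j₁+j₂=2  j₁+j₂+J+1=7
(j₁±m₁, j₂±m₂, J±M) = (3,1,2,1,4,1)
P² = 144/35
sum k=0..1:
  [0] +1/4 = 1/4
  [1] −1/6 = -1/6
S = 1/12
C² = P²·S² = 1/35 ; C = +0.169031

+√(1/35) ≈ +0.169031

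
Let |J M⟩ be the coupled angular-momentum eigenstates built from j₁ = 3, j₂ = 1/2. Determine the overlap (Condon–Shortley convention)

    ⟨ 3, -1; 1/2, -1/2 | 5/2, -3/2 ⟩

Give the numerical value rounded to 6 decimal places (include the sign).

+√(2/7) = +0.534522

j₁+j₂−J=1  J+j₁−j₂=5  J−j₁+j₂=0  j₁+j₂+J+1=7
(j₁±m₁, j₂±m₂, J±M) = (2,4,0,1,1,4)
P² = 1152/7
sum k=0..0:
  [0] +1/24 = 1/24
S = 1/24
C² = P²·S² = 2/7 ; C = +0.534522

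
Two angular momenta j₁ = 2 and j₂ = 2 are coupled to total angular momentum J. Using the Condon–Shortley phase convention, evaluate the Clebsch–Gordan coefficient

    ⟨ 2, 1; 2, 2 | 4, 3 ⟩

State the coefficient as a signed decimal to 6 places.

j₁+j₂−J=0  J+j₁−j₂=4  J−j₁+j₂=4  j₁+j₂+J+1=9
(j₁±m₁, j₂±m₂, J±M) = (3,1,4,0,7,1)
P² = 10368
sum k=0..0:
  [0] +1/144 = 1/144
S = 1/144
C² = P²·S² = 1/2 ; C = +0.707107

+√(1/2) = +0.707107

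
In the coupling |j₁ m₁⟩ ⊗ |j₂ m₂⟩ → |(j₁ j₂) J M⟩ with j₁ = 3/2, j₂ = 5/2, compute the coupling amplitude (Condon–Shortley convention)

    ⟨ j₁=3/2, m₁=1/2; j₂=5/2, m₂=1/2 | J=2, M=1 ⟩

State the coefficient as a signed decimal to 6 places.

-0.545545  (= −√(25/84))

triangle: 2!·1!·3!/7! = 12/5040
(j±m)!: 2!·1!·3!·2!·3!·1! = 144
prefactor² = (2J+1)·Δ·N² = 12/7
  k=0: +1/(0!·2!·1!·3!·0!·0!) = 1/12
  k=1: −1/(1!·1!·0!·2!·1!·1!) = -1/2
Σ = -5/12  ⇒  CG² = 12/7·(-5/12)² = 25/84
CG = −√(25/84) = -0.545545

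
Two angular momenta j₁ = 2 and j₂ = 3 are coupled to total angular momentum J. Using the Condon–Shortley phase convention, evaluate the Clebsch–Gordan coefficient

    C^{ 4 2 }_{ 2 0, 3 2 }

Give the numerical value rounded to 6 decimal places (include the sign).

-0.585540

triangle: 1!×3!×5!/10! = 720/3628800
(j±m)!: 2!×2!×5!×1!×6!×2! = 691200
prefactor² = (2J+1)×Δ×N² = 8640/7
  k=0: +1/(0!×1!×2!×5!×1!×0!) = 1/240
  k=1: −1/(1!×0!×1!×4!×2!×1!) = -1/48
Σ = -1/60  ⇒  CG² = 8640/7×(-1/60)² = 12/35
CG = −√(12/35) = -0.585540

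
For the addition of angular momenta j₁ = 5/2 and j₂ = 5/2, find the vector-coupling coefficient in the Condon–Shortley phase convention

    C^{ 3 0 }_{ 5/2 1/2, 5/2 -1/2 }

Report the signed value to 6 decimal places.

j₁+j₂−J=2  J+j₁−j₂=3  J−j₁+j₂=3  j₁+j₂+J+1=9
(j₁±m₁, j₂±m₂, J±M) = (3,2,2,3,3,3)
P² = 36/5
sum k=0..2:
  [0] +1/8 = 1/8
  [1] −1/4 = -1/4
  [2] +1/72 = 1/72
S = -1/9
C² = P²·S² = 4/45 ; C = -0.298142

−√(4/45) = -0.298142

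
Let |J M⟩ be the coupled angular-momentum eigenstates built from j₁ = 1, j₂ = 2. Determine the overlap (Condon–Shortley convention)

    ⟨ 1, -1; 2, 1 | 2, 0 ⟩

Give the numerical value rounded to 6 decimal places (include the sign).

−√(1/2) = -0.707107

triangle: 1!*1!*3!/6! = 6/720
(j±m)!: 0!*2!*3!*1!*2!*2! = 48
prefactor² = (2J+1)*Δ*N² = 2
  k=1: −1/(1!*0!*1!*2!*0!*1!) = -1/2
Σ = -1/2  ⇒  CG² = 2*(-1/2)² = 1/2
CG = −√(1/2) = -0.707107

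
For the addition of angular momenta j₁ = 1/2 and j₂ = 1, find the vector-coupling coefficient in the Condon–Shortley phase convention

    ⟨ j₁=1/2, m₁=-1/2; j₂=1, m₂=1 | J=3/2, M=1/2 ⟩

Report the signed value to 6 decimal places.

+0.577350

√[4·0!1!2!/4! · 0!1!2!0!2!1!] = √(4/3)
  +(−1)^0/∏(0,0,1,2,0,0)! = 1/2  (running 1/2)
⟨..|..⟩ = √(4/3)·(1/2) = +0.577350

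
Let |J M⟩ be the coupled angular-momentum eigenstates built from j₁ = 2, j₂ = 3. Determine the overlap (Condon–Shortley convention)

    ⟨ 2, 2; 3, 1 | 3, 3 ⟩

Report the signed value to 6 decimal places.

+0.408248

triangle: 2!×2!×4!/9! = 96/362880
(j±m)!: 4!×0!×4!×2!×6!×0! = 829440
prefactor² = (2J+1)×Δ×N² = 1536
  k=0: +1/(0!×2!×0!×4!×2!×0!) = 1/96
Σ = 1/96  ⇒  CG² = 1536×1/96² = 1/6
CG = +√(1/6) = +0.408248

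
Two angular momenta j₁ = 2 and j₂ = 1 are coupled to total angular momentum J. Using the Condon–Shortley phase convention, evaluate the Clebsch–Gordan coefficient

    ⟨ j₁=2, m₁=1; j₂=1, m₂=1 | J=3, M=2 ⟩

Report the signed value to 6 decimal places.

√[7·0!4!2!/7! · 3!1!2!0!5!1!] = √(96)
  +(−1)^0/∏(0,0,1,2,3,0)! = 1/12  (running 1/12)
⟨..|..⟩ = √(96)·(1/12) = +0.816497

+√(2/3) ≈ +0.816497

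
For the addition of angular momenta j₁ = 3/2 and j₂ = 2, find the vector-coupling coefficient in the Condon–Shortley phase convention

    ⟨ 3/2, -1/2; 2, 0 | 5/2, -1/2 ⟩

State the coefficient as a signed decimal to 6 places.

j₁+j₂−J=1  J+j₁−j₂=2  J−j₁+j₂=3  j₁+j₂+J+1=7
(j₁±m₁, j₂±m₂, J±M) = (1,2,2,2,2,3)
P² = 48/35
sum k=0..1:
  [0] +1/4 = 1/4
  [1] −1/2 = -1/2
S = -1/4
C² = P²·S² = 3/35 ; C = -0.292770

-0.292770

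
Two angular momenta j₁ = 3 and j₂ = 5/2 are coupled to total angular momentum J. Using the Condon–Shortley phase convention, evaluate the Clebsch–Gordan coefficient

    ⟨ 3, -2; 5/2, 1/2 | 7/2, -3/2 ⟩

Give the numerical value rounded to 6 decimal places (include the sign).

j₁+j₂−J=2  J+j₁−j₂=4  J−j₁+j₂=3  j₁+j₂+J+1=10
(j₁±m₁, j₂±m₂, J±M) = (1,5,3,2,2,5)
P² = 1536/7
sum k=1..2:
  [1] −1/48 = -1/48
  [2] +1/24 = 1/24
S = 1/48
C² = P²·S² = 2/21 ; C = +0.308607

+0.308607  (= +√(2/21))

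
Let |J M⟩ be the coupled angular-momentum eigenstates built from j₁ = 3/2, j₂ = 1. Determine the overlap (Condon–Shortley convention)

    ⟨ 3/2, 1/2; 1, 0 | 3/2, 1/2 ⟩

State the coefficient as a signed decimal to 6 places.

j₁+j₂−J=1  J+j₁−j₂=2  J−j₁+j₂=1  j₁+j₂+J+1=5
(j₁±m₁, j₂±m₂, J±M) = (2,1,1,1,2,1)
P² = 4/15
sum k=0..1:
  [0] +1/1 = 1
  [1] −1/2 = -1/2
S = 1/2
C² = P²·S² = 1/15 ; C = +0.258199

+0.258199  (= +√(1/15))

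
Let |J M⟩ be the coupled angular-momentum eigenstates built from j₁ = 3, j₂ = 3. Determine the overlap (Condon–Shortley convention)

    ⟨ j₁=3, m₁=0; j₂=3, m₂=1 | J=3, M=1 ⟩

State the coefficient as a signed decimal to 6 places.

triangle: 3!×3!×3!/10! = 216/3628800
(j±m)!: 3!×3!×4!×2!×4!×2! = 82944
prefactor² = (2J+1)×Δ×N² = 864/25
  k=1: −1/(1!×2!×2!×3!×1!×0!) = -1/24
  k=2: +1/(2!×1!×1!×2!×2!×1!) = 1/8
  k=3: −1/(3!×0!×0!×1!×3!×2!) = -1/72
Σ = 5/72  ⇒  CG² = 864/25×5/72² = 1/6
CG = +√(1/6) = +0.408248

+√(1/6) = +0.408248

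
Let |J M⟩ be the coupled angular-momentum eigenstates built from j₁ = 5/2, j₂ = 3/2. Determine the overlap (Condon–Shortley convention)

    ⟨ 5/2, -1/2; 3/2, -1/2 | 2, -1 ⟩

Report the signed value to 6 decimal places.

−√(25/84) = -0.545545

√[5·2!3!1!/7! · 2!3!1!2!1!3!] = √(12/7)
  +(−1)^0/∏(0,2,3,1,0,0)! = 1/12  (running 1/12)
  +(−1)^1/∏(1,1,2,0,1,1)! = -1/2  (running -5/12)
⟨..|..⟩ = √(12/7)·(-5/12) = -0.545545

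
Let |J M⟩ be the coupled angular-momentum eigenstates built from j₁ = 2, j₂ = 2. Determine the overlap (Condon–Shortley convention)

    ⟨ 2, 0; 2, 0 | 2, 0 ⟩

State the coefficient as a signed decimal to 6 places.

−√(2/7) ≈ -0.534522

√[5·2!2!2!/7! · 2!2!2!2!2!2!] = √(32/63)
  +(−1)^0/∏(0,2,2,2,0,0)! = 1/8  (running 1/8)
  +(−1)^1/∏(1,1,1,1,1,1)! = -1  (running -7/8)
  +(−1)^2/∏(2,0,0,0,2,2)! = 1/8  (running -3/4)
⟨..|..⟩ = √(32/63)·(-3/4) = -0.534522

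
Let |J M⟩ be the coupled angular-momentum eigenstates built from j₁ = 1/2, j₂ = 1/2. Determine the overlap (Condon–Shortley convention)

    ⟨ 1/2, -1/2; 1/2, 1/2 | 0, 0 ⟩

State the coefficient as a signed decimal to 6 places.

-0.707107  (= −√(1/2))

√[1·1!0!0!/2! · 0!1!1!0!0!0!] = √(1/2)
  +(−1)^1/∏(1,0,0,0,0,0)! = -1  (running -1)
⟨..|..⟩ = √(1/2)·(-1) = -0.707107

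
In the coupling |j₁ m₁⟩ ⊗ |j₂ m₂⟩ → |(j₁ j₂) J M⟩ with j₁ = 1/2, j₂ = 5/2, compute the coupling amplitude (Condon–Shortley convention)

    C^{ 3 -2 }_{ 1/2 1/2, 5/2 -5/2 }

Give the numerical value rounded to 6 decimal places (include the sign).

+√(1/6) = +0.408248

triangle: 0!×1!×5!/7! = 120/5040
(j±m)!: 1!×0!×0!×5!×1!×5! = 14400
prefactor² = (2J+1)×Δ×N² = 2400
  k=0: +1/(0!×0!×0!×0!×1!×5!) = 1/120
Σ = 1/120  ⇒  CG² = 2400×1/120² = 1/6
CG = +√(1/6) = +0.408248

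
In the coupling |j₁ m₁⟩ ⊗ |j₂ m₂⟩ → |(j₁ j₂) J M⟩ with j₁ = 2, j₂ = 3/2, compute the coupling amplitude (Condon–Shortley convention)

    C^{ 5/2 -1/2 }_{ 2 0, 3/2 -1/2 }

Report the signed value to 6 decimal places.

triangle: 1!×3!×2!/7! = 12/5040
(j±m)!: 2!×2!×1!×2!×2!×3! = 96
prefactor² = (2J+1)×Δ×N² = 48/35
  k=0: +1/(0!×1!×2!×1!×1!×1!) = 1/2
  k=1: −1/(1!×0!×1!×0!×2!×2!) = -1/4
Σ = 1/4  ⇒  CG² = 48/35×1/4² = 3/35
CG = +√(3/35) = +0.292770

+√(3/35) = +0.292770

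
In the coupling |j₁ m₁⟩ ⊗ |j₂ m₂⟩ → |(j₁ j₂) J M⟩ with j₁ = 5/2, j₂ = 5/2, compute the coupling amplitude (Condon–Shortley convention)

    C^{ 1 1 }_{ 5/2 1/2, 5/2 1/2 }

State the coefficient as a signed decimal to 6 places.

+0.507093

j₁+j₂−J=4  J+j₁−j₂=1  J−j₁+j₂=1  j₁+j₂+J+1=7
(j₁±m₁, j₂±m₂, J±M) = (3,2,3,2,2,0)
P² = 144/35
sum k=2..2:
  [2] +1/4 = 1/4
S = 1/4
C² = P²·S² = 9/35 ; C = +0.507093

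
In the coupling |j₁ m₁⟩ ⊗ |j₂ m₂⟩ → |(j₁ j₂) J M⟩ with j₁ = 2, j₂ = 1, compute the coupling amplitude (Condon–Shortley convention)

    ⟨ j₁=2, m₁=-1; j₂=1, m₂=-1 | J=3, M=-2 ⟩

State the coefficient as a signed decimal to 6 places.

j₁+j₂−J=0  J+j₁−j₂=4  J−j₁+j₂=2  j₁+j₂+J+1=7
(j₁±m₁, j₂±m₂, J±M) = (1,3,0,2,1,5)
P² = 96
sum k=0..0:
  [0] +1/12 = 1/12
S = 1/12
C² = P²·S² = 2/3 ; C = +0.816497

+0.816497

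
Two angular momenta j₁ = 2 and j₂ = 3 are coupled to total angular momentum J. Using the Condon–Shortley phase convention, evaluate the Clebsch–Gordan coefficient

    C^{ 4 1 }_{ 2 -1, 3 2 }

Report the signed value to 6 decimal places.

-0.591608

j₁+j₂−J=1  J+j₁−j₂=3  J−j₁+j₂=5  j₁+j₂+J+1=10
(j₁±m₁, j₂±m₂, J±M) = (1,3,5,1,5,3)
P² = 6480/7
sum k=0..1:
  [0] +1/720 = 1/720
  [1] −1/48 = -1/48
S = -7/360
C² = P²·S² = 7/20 ; C = -0.591608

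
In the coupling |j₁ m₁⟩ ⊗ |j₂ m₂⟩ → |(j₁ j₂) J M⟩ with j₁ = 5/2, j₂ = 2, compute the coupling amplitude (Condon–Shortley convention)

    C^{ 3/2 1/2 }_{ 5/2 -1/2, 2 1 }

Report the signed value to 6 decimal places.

+0.487950

triangle: 3!×2!×1!/7! = 12/5040
(j±m)!: 2!×3!×3!×1!×2!×1! = 144
prefactor² = (2J+1)×Δ×N² = 48/35
  k=2: +1/(2!×1!×1!×1!×1!×0!) = 1/2
  k=3: −1/(3!×0!×0!×0!×2!×1!) = -1/12
Σ = 5/12  ⇒  CG² = 48/35×5/12² = 5/21
CG = +√(5/21) = +0.487950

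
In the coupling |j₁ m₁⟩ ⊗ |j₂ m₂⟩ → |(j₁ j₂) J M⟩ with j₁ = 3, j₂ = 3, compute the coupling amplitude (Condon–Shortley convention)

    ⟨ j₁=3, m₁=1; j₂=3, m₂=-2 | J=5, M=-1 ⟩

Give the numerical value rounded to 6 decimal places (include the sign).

+√(9/28) = +0.566947

triangle: 1!×5!×5!/12! = 14400/479001600
(j±m)!: 4!×2!×1!×5!×4!×6! = 99532800
prefactor² = (2J+1)×Δ×N² = 230400/7
  k=0: +1/(0!×1!×2!×1!×3!×4!) = 1/288
  k=1: −1/(1!×0!×1!×0!×4!×5!) = -1/2880
Σ = 1/320  ⇒  CG² = 230400/7×1/320² = 9/28
CG = +√(9/28) = +0.566947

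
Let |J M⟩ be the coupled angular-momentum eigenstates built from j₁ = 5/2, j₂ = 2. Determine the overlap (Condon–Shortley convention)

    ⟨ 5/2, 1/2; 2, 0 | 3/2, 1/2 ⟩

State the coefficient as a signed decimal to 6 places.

j₁+j₂−J=3  J+j₁−j₂=2  J−j₁+j₂=1  j₁+j₂+J+1=7
(j₁±m₁, j₂±m₂, J±M) = (3,2,2,2,2,1)
P² = 32/35
sum k=1..2:
  [1] −1/2 = -1/2
  [2] +1/4 = 1/4
S = -1/4
C² = P²·S² = 2/35 ; C = -0.239046

−√(2/35) = -0.239046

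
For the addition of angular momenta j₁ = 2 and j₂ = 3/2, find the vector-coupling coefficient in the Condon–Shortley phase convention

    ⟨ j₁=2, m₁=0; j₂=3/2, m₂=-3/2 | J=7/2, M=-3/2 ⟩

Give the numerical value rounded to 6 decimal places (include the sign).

√[8·0!4!3!/8! · 2!2!0!3!2!5!] = √(1152/7)
  +(−1)^0/∏(0,0,2,0,2,3)! = 1/24  (running 1/24)
⟨..|..⟩ = √(1152/7)·(1/24) = +0.534522

+√(2/7) ≈ +0.534522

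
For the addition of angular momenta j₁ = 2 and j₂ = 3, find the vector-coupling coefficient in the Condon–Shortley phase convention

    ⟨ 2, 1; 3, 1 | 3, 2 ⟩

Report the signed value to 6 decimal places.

√[7·2!2!4!/9! · 3!1!4!2!5!1!] = √(64)
  +(−1)^0/∏(0,2,1,4,1,0)! = 1/48  (running 1/48)
  +(−1)^1/∏(1,1,0,3,2,1)! = -1/12  (running -1/16)
⟨..|..⟩ = √(64)·(-1/16) = -0.500000

−√(1/4) = -0.500000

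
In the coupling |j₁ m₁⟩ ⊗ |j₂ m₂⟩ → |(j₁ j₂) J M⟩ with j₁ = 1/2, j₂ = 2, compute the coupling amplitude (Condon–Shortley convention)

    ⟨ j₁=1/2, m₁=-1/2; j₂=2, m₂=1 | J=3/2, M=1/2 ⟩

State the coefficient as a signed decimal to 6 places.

−√(3/5) = -0.774597

j₁+j₂−J=1  J+j₁−j₂=0  J−j₁+j₂=3  j₁+j₂+J+1=5
(j₁±m₁, j₂±m₂, J±M) = (0,1,3,1,2,1)
P² = 12/5
sum k=1..1:
  [1] −1/2 = -1/2
S = -1/2
C² = P²·S² = 3/5 ; C = -0.774597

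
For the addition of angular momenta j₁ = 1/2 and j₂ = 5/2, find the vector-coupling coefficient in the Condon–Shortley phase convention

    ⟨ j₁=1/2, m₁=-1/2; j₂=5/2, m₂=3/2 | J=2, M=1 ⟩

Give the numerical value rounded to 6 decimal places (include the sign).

−√(2/3) = -0.816497

√[5·1!0!4!/6! · 0!1!4!1!3!1!] = √(24)
  +(−1)^1/∏(1,0,0,3,0,1)! = -1/6  (running -1/6)
⟨..|..⟩ = √(24)·(-1/6) = -0.816497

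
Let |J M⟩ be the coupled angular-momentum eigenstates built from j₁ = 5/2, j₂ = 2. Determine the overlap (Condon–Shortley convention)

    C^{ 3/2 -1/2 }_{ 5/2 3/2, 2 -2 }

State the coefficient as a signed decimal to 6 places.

+√(32/105) ≈ +0.552052

j₁+j₂−J=3  J+j₁−j₂=2  J−j₁+j₂=1  j₁+j₂+J+1=7
(j₁±m₁, j₂±m₂, J±M) = (4,1,0,4,1,2)
P² = 384/35
sum k=0..0:
  [0] +1/6 = 1/6
S = 1/6
C² = P²·S² = 32/105 ; C = +0.552052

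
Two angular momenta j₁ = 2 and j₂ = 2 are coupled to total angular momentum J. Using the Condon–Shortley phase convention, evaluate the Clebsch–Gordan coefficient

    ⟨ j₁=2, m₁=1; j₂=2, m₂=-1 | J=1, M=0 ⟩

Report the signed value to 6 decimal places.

√[3·3!1!1!/6! · 3!1!1!3!1!1!] = √(9/10)
  +(−1)^0/∏(0,3,1,1,0,0)! = 1/6  (running 1/6)
  +(−1)^1/∏(1,2,0,0,1,1)! = -1/2  (running -1/3)
⟨..|..⟩ = √(9/10)·(-1/3) = -0.316228

−√(1/10) = -0.316228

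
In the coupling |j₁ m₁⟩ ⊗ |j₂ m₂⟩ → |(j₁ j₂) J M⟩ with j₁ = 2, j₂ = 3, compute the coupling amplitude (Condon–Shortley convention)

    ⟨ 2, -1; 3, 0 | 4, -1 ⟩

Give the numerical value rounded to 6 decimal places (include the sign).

−√(3/14) = -0.462910

j₁+j₂−J=1  J+j₁−j₂=3  J−j₁+j₂=5  j₁+j₂+J+1=10
(j₁±m₁, j₂±m₂, J±M) = (1,3,3,3,3,5)
P² = 1944/7
sum k=0..1:
  [0] +1/72 = 1/72
  [1] −1/24 = -1/24
S = -1/36
C² = P²·S² = 3/14 ; C = -0.462910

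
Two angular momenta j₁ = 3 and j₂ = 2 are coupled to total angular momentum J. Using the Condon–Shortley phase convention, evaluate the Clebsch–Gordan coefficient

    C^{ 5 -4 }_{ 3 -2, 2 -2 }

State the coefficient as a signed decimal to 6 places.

+√(3/5) ≈ +0.774597

√[11·0!6!4!/11! · 1!5!0!4!1!9!] = √(4976640)
  +(−1)^0/∏(0,0,5,0,1,4)! = 1/2880  (running 1/2880)
⟨..|..⟩ = √(4976640)·(1/2880) = +0.774597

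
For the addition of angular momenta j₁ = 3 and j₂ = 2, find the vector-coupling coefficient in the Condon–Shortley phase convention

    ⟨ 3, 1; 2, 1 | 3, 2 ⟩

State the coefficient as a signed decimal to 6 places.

-0.500000

√[7·2!4!2!/9! · 4!2!3!1!5!1!] = √(64)
  +(−1)^1/∏(1,1,1,2,3,0)! = -1/12  (running -1/12)
  +(−1)^2/∏(2,0,0,1,4,1)! = 1/48  (running -1/16)
⟨..|..⟩ = √(64)·(-1/16) = -0.500000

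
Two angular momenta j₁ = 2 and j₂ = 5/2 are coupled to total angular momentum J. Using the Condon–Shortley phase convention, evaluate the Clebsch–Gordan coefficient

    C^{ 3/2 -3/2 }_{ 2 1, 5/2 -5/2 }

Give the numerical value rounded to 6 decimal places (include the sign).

triangle: 3!*1!*2!/7! = 12/5040
(j±m)!: 3!*1!*0!*5!*0!*3! = 4320
prefactor² = (2J+1)*Δ*N² = 288/7
  k=0: +1/(0!*3!*1!*0!*0!*2!) = 1/12
Σ = 1/12  ⇒  CG² = 288/7*1/12² = 2/7
CG = +√(2/7) = +0.534522

+0.534522  (= +√(2/7))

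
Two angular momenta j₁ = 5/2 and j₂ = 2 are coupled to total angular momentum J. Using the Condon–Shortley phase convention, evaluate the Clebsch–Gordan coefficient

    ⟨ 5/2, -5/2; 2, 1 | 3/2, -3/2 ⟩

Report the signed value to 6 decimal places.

-0.534522

triangle: 3!*2!*1!/7! = 12/5040
(j±m)!: 0!*5!*3!*1!*0!*3! = 4320
prefactor² = (2J+1)*Δ*N² = 288/7
  k=3: −1/(3!*0!*2!*0!*0!*1!) = -1/12
Σ = -1/12  ⇒  CG² = 288/7*(-1/12)² = 2/7
CG = −√(2/7) = -0.534522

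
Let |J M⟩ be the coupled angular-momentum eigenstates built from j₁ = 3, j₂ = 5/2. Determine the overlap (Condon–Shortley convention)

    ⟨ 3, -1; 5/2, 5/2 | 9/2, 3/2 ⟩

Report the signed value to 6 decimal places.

−√(50/231) = -0.465242

j₁+j₂−J=1  J+j₁−j₂=5  J−j₁+j₂=4  j₁+j₂+J+1=11
(j₁±m₁, j₂±m₂, J±M) = (2,4,5,0,6,3)
P² = 1382400/77
sum k=1..1:
  [1] −1/288 = -1/288
S = -1/288
C² = P²·S² = 50/231 ; C = -0.465242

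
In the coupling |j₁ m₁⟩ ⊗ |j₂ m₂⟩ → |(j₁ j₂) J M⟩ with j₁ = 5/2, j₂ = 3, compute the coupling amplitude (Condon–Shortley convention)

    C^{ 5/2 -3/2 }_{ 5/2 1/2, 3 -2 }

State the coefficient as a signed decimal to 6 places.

triangle: 3!×2!×3!/9! = 72/362880
(j±m)!: 3!×2!×1!×5!×1!×4! = 34560
prefactor² = (2J+1)×Δ×N² = 288/7
  k=0: +1/(0!×3!×2!×1!×0!×2!) = 1/24
  k=1: −1/(1!×2!×1!×0!×1!×3!) = -1/12
Σ = -1/24  ⇒  CG² = 288/7×(-1/24)² = 1/14
CG = −√(1/14) = -0.267261

−√(1/14) ≈ -0.267261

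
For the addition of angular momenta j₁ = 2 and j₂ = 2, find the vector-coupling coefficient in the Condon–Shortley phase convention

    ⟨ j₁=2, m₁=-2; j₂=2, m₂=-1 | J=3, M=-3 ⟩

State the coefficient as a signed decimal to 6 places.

-0.707107

j₁+j₂−J=1  J+j₁−j₂=3  J−j₁+j₂=3  j₁+j₂+J+1=8
(j₁±m₁, j₂±m₂, J±M) = (0,4,1,3,0,6)
P² = 648
sum k=1..1:
  [1] −1/36 = -1/36
S = -1/36
C² = P²·S² = 1/2 ; C = -0.707107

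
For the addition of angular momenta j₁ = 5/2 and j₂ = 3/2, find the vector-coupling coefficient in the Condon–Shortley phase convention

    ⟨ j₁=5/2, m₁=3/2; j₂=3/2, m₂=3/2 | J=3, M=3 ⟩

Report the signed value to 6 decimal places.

triangle: 1!·4!·2!/8! = 48/40320
(j±m)!: 4!·1!·3!·0!·6!·0! = 103680
prefactor² = (2J+1)·Δ·N² = 864
  k=1: −1/(1!·0!·0!·2!·4!·0!) = -1/48
Σ = -1/48  ⇒  CG² = 864·(-1/48)² = 3/8
CG = −√(3/8) = -0.612372

-0.612372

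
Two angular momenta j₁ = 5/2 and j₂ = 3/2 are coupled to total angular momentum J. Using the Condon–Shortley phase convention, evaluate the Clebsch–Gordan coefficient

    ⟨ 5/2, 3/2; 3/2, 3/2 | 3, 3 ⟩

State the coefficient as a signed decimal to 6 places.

−√(3/8) = -0.612372

√[7·1!4!2!/8! · 4!1!3!0!6!0!] = √(864)
  +(−1)^1/∏(1,0,0,2,4,0)! = -1/48  (running -1/48)
⟨..|..⟩ = √(864)·(-1/48) = -0.612372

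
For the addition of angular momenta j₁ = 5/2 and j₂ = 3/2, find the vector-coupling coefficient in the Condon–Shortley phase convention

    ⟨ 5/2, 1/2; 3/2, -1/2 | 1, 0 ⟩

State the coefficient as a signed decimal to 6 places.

−√(3/10) = -0.547723

√[3·3!2!0!/6! · 3!2!1!2!1!1!] = √(6/5)
  +(−1)^1/∏(1,2,1,0,1,0)! = -1/2  (running -1/2)
⟨..|..⟩ = √(6/5)·(-1/2) = -0.547723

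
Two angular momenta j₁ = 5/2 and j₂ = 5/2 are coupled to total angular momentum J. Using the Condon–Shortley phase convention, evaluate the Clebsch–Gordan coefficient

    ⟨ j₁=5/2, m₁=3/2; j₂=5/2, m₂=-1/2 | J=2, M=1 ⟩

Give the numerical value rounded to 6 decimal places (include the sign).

−√(1/7) ≈ -0.377964

√[5·3!2!2!/8! · 4!1!2!3!3!1!] = √(36/7)
  +(−1)^0/∏(0,3,1,2,1,0)! = 1/12  (running 1/12)
  +(−1)^1/∏(1,2,0,1,2,1)! = -1/4  (running -1/6)
⟨..|..⟩ = √(36/7)·(-1/6) = -0.377964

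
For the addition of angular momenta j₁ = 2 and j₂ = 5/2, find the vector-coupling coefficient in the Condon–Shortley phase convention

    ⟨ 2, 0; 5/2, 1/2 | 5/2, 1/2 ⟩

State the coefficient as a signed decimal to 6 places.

j₁+j₂−J=2  J+j₁−j₂=2  J−j₁+j₂=3  j₁+j₂+J+1=8
(j₁±m₁, j₂±m₂, J±M) = (2,2,3,2,3,2)
P² = 72/35
sum k=0..2:
  [0] +1/24 = 1/24
  [1] −1/2 = -1/2
  [2] +1/8 = 1/8
S = -1/3
C² = P²·S² = 8/35 ; C = -0.478091

-0.478091  (= −√(8/35))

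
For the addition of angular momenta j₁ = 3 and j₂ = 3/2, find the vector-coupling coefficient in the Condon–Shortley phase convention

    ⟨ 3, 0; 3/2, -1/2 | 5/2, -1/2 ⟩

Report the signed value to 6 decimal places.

√[6·2!4!1!/8! · 3!3!1!2!2!3!] = √(216/35)
  +(−1)^0/∏(0,2,3,1,1,0)! = 1/12  (running 1/12)
  +(−1)^1/∏(1,1,2,0,2,1)! = -1/4  (running -1/6)
⟨..|..⟩ = √(216/35)·(-1/6) = -0.414039

−√(6/35) = -0.414039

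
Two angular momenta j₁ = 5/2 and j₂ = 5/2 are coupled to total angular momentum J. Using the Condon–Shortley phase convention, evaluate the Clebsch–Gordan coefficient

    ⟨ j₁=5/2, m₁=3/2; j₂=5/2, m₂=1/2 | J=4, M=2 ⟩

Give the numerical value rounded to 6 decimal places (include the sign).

+0.422577

√[9·1!4!4!/10! · 4!1!3!2!6!2!] = √(20736/35)
  +(−1)^0/∏(0,1,1,3,3,1)! = 1/36  (running 1/36)
  +(−1)^1/∏(1,0,0,2,4,2)! = -1/96  (running 5/288)
⟨..|..⟩ = √(20736/35)·(5/288) = +0.422577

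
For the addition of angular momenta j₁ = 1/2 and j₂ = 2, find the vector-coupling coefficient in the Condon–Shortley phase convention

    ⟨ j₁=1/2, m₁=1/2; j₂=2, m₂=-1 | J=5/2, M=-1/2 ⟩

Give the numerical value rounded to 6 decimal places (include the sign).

+√(2/5) ≈ +0.632456

√[6·0!1!4!/6! · 1!0!1!3!2!3!] = √(72/5)
  +(−1)^0/∏(0,0,0,1,1,3)! = 1/6  (running 1/6)
⟨..|..⟩ = √(72/5)·(1/6) = +0.632456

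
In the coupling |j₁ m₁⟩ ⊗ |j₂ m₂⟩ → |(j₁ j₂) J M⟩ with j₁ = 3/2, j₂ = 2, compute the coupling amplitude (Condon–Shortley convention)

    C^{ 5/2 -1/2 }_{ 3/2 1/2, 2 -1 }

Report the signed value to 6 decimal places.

√[6·1!2!3!/7! · 2!1!1!3!2!3!] = √(72/35)
  +(−1)^0/∏(0,1,1,1,1,2)! = 1/2  (running 1/2)
  +(−1)^1/∏(1,0,0,0,2,3)! = -1/12  (running 5/12)
⟨..|..⟩ = √(72/35)·(5/12) = +0.597614

+0.597614  (= +√(5/14))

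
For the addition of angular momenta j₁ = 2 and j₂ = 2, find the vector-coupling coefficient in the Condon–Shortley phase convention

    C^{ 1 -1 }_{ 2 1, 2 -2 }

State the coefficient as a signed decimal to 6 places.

+√(1/5) ≈ +0.447214

j₁+j₂−J=3  J+j₁−j₂=1  J−j₁+j₂=1  j₁+j₂+J+1=6
(j₁±m₁, j₂±m₂, J±M) = (3,1,0,4,0,2)
P² = 36/5
sum k=0..0:
  [0] +1/6 = 1/6
S = 1/6
C² = P²·S² = 1/5 ; C = +0.447214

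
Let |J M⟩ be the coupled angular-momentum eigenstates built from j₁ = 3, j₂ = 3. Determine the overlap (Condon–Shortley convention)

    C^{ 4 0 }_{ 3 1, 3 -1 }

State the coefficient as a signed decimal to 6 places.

+√(1/154) = +0.080582

triangle: 2!·4!·4!/11! = 1152/39916800
(j±m)!: 4!·2!·2!·4!·4!·4! = 1327104
prefactor² = (2J+1)·Δ·N² = 663552/1925
  k=0: +1/(0!·2!·2!·2!·2!·2!) = 1/32
  k=1: −1/(1!·1!·1!·1!·3!·3!) = -1/36
  k=2: +1/(2!·0!·0!·0!·4!·4!) = 1/1152
Σ = 5/1152  ⇒  CG² = 663552/1925·5/1152² = 1/154
CG = +√(1/154) = +0.080582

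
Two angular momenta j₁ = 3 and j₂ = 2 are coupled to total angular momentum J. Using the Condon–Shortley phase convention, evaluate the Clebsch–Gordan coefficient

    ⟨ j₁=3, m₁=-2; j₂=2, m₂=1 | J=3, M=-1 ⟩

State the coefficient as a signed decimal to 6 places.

+0.500000

triangle: 2!·4!·2!/9! = 96/362880
(j±m)!: 1!·5!·3!·1!·2!·4! = 34560
prefactor² = (2J+1)·Δ·N² = 64
  k=1: −1/(1!·1!·4!·2!·0!·0!) = -1/48
  k=2: +1/(2!·0!·3!·1!·1!·1!) = 1/12
Σ = 1/16  ⇒  CG² = 64·1/16² = 1/4
CG = +√(1/4) = +0.500000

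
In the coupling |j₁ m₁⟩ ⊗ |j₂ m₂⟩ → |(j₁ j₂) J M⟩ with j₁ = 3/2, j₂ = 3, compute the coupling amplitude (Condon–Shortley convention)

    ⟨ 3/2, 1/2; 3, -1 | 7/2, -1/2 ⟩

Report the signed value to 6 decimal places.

+0.534522

triangle: 1!*2!*5!/9! = 240/362880
(j±m)!: 2!*1!*2!*4!*3!*4! = 13824
prefactor² = (2J+1)*Δ*N² = 512/7
  k=0: +1/(0!*1!*1!*2!*1!*3!) = 1/12
  k=1: −1/(1!*0!*0!*1!*2!*4!) = -1/48
Σ = 1/16  ⇒  CG² = 512/7*1/16² = 2/7
CG = +√(2/7) = +0.534522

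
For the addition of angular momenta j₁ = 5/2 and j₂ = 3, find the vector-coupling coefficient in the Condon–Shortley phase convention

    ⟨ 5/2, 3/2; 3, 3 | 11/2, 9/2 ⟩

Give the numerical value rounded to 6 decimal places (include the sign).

triangle: 0!·5!·6!/12! = 86400/479001600
(j±m)!: 4!·1!·6!·0!·10!·1! = 62705664000
prefactor² = (2J+1)·Δ·N² = 1492992000/11
  k=0: +1/(0!·0!·1!·6!·4!·0!) = 1/17280
Σ = 1/17280  ⇒  CG² = 1492992000/11·1/17280² = 5/11
CG = +√(5/11) = +0.674200

+0.674200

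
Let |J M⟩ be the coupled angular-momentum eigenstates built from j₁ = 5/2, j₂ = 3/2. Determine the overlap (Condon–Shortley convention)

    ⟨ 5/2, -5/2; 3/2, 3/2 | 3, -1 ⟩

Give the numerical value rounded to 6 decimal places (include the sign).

triangle: 1!*4!*2!/8! = 48/40320
(j±m)!: 0!*5!*3!*0!*2!*4! = 34560
prefactor² = (2J+1)*Δ*N² = 288
  k=1: −1/(1!*0!*4!*2!*0!*0!) = -1/48
Σ = -1/48  ⇒  CG² = 288*(-1/48)² = 1/8
CG = −√(1/8) = -0.353553

-0.353553  (= −√(1/8))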